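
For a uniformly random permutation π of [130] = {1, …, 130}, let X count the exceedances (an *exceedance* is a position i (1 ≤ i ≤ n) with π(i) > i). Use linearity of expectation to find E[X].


Write X = Σ_{i=1}^{130} X_i, where X_i = 1_{π(i) > i}.
For each fixed i, π(i) is uniform over {1, …, 130} (marginal of a uniform permutation), so P[π(i) > i] = (n − i)/n. Summing: Σ_{i=1}^{130} (n − i)/n = (0 + 1 + … + 129)/130 = 130(130 − 1)/(2·130) = (130 − 1)/2.
Hence E[X] = Σ_{i=1}^{130} (130 − i)/130 = 129/2 ≈ 64.500000.

E[X] = 129/2 = 64.500000.


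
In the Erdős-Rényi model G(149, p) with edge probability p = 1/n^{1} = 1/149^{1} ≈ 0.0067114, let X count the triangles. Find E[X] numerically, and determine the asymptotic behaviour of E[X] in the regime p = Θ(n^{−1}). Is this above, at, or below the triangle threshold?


Number of potential triangles: C(149, 3) = 540274.
Each occurs with probability p³ ≈ (0.0067114)³ ≈ 3.0230212e-07.
By linearity: E[X] = C(149, 3)·p³ ≈ 540274 · 3.0230212e-07 ≈ 0.16333.
Here α = 1, so p = 1/n is exactly at the triangle threshold p ~ 1/n. Asymptotically E[X] → c³/6 = 1³/6 = 1/6 ≈ 0.16667, a bounded constant. In this regime the triangle count is asymptotically Poisson(c³/6).

E[X] ≈ 0.16333; in regime p = Θ(1/n^{1}) E[X] stays bounded (at the triangle threshold p ~ 1/n).


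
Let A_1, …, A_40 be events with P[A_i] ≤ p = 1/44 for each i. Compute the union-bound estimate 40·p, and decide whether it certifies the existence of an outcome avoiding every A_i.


Union bound: P[∪_{i=1}^{40} A_i] ≤ Σ_i P[A_i] ≤ 40·p = 40·(1/44) = 10/11.
Numerically: 10/11 ≈ 0.9091.
Is 10/11 < 1? YES.
Since P[∪ A_i] ≤ 10/11 < 1, the complement has P[∩ A_i^c] ≥ 1 − 10/11 = 1/11 > 0, so some outcome avoids every A_i.

40·p = 10/11 ≈ 0.9091; existence CERTIFIED by the union bound.


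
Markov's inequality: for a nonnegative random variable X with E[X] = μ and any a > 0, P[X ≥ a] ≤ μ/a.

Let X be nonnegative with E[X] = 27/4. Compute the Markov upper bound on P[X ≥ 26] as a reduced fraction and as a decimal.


μ = E[X] = 27/4, a = 26.
Markov: P[X ≥ 26] ≤ μ/a = (27/4)/26 = 27/104.
Numerically: ≈ 0.260.
(Since a = 26 > μ = 6.750, the bound 27/104 is < 1 and informative.)

P[X ≥ 26] ≤ 27/104 ≈ 0.260.


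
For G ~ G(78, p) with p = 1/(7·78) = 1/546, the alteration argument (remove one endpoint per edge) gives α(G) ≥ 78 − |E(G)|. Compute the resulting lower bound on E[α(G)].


E[|E(G)|] = C(78, 2)·p = 3003 · (1/546) = 11/2.
E[α(G)] ≥ n − E[|E(G)|] = 78 − 11/2 = 145/2.
Numerically: ≈ 72.500.
(This is only a lower bound; the true E[α(G)] may be larger.)

E[α(G)] ≥ 145/2 ≈ 72.500.


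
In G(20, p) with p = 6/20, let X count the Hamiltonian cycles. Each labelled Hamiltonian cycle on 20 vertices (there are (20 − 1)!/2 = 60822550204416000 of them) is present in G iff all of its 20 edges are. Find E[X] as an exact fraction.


K_20 has (20 − 1)!/2 = 60822550204416000 labelled Hamiltonian cycles.
For each such Hamiltonian cycle H, let X_H = 1 if all 20 edges of H are present in G. Then P[X_H = 1] = p^{20} = (3/10)^{20} = 3486784401/100000000000000000000.
By linearity: E[X] = Σ_H E[X_H] = 60822550204416000 · p^{20} = 60822550204416000 · 3486784401/100000000000000000000 = 51776152168407487821/24414062500000.
Numerically: E[X] ≈ 2.121e+06.

E[X] = 60822550204416000 · (3/10)^{20} = 51776152168407487821/24414062500000 ≈ 2.121e+06.


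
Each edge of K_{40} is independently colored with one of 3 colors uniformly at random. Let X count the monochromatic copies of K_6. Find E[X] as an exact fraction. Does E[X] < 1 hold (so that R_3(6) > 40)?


E[X] = C(40, 6) · 3^{1 − 15} = 3838380 · 3^{−14} = 3838380/4782969.
As a reduced fraction: E[X] = 1279460/1594323 ≈ 0.8025.
Is E[X] < 1? YES.
Since E[X] < 1, there exists a 3-coloring of K_{40} with no monochromatic K_6; hence R_3(6) > 40.

E[X] = 1279460/1594323 ≈ 0.8025; E[X] < 1, so R_3(6) > 40.


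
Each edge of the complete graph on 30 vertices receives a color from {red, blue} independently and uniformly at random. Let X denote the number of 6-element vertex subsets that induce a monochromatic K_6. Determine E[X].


Let X = Σ_S X_S over the C(30, 6) = 593775 subsets S of size 6, where X_S = 1 if the K_6 on S is monochromatic.
For a fixed S, the K_6 on S has C(6, 2) = 15 edges. P[all 15 edges red] = (1/2)^15, and likewise for blue, so P[monochromatic] = 2·(1/2)^15 = 2^{1 − 15} = 1/16384.
Summing: E[X] = C(30, 6) · 2^{1 − 15} = 593775 · 1/16384 = 593775/16384.
Numerically: E[X] ≈ 36.2411.

E[X] = C(30,6)·2^(1−C(6,2)) = 593775/16384 ≈ 36.2411.


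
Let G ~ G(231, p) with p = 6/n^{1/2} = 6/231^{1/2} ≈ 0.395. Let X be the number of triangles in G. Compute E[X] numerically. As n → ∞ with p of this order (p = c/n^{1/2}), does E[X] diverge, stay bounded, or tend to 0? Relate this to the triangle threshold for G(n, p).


Number of potential triangles: C(231, 3) = 2027795.
Each occurs with probability p³ ≈ (0.395)³ ≈ 6.15228e-02.
By linearity: E[X] = C(231, 3)·p³ ≈ 2027795 · 6.15228e-02 ≈ 124755.537.
Since α = 1/2 < 1, p = c/n^{1/2} ≫ 1/n is above the triangle threshold p ~ 1/n. Asymptotically E[X] ~ (c³/6)·n^{3(1−α)} = (6³/6)·n^{1.5} → ∞; triangles are abundant w.h.p.

E[X] ≈ 124755.537; in regime p = Θ(1/n^{1/2}) E[X] diverges (above the triangle threshold p ~ 1/n).


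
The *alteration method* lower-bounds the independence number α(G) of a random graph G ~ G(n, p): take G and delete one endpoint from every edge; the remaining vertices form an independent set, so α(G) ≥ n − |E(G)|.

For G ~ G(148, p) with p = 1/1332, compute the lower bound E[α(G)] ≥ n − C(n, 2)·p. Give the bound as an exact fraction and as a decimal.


E[|E(G)|] = C(148, 2)·p = 10878 · (1/1332) = 49/6.
E[α(G)] ≥ n − E[|E(G)|] = 148 − 49/6 = 839/6.
Numerically: ≈ 139.83333.
(This is only a lower bound; the true E[α(G)] may be larger.)

E[α(G)] ≥ 839/6 ≈ 139.83333.


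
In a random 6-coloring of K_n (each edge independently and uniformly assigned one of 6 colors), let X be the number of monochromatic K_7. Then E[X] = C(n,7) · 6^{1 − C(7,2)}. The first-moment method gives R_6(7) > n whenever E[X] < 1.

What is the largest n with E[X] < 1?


We need C(n, 7) · 6^{1 − 21} < 1, i.e. C(n, 7) < 6^{21 − 1} = 3656158440062976.
Check values of n near the boundary:
  n = 566: C(566, 7) = 3557206237959440; 3557206237959440 < 3656158440062976? YES
  n = 567: C(567, 7) = 3601671315933933; 3601671315933933 < 3656158440062976? YES
  n = 568: C(568, 7) = 3646611956239704; 3646611956239704 < 3656158440062976? YES
  n = 569: C(569, 7) = 3692032389858348; 3692032389858348 < 3656158440062976? NO
The largest n with C(n, 7) < 3656158440062976 is n = 568 (where E[X] = 16882462760369/16926659444736 ≈ 0.9973889). Hence R_6(7) > 568, i.e. R_6(7) ≥ 569.

Largest n = 568; hence R_6(7) > 568.


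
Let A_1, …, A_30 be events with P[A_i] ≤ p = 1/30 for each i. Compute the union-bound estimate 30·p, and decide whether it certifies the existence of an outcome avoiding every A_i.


Union bound: P[∪_{i=1}^{30} A_i] ≤ Σ_i P[A_i] ≤ 30·p = 30·(1/30) = 1.
Numerically: 1 ≈ 1.00000.
Is 1 < 1? NO.
Since the bound 1 is ≥ 1, the union bound is uninformative here; it does NOT by itself certify existence.

30·p = 1 ≈ 1.00000; existence NOT certified by the union bound.


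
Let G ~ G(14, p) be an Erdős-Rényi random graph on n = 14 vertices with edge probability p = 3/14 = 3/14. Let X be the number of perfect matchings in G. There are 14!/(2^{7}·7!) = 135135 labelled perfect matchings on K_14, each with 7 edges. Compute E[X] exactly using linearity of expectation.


K_14 has 14!/(2^{7}·7!) = 135135 labelled perfect matchings.
For each such perfect matching H, let X_H = 1 if all 7 edges of H are present in G. Then P[X_H = 1] = p^{7} = (3/14)^{7} = 2187/105413504.
By linearity: E[X] = Σ_H E[X_H] = 135135 · p^{7} = 135135 · 2187/105413504 = 42220035/15059072.
Numerically: E[X] ≈ 2.804.

E[X] = 135135 · (3/14)^{7} = 42220035/15059072 ≈ 2.804.


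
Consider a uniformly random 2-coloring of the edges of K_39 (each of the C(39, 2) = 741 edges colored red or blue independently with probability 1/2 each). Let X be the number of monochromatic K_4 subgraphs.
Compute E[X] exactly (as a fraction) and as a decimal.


Let X = Σ_S X_S over the C(39, 4) = 82251 subsets S of size 4, where X_S = 1 if the K_4 on S is monochromatic.
For a fixed S, the K_4 on S has C(4, 2) = 6 edges. P[all 6 edges red] = (1/2)^6, and likewise for blue, so P[monochromatic] = 2·(1/2)^6 = 2^{1 − 6} = 1/32.
By linearity of expectation: E[X] = C(39, 4) · 2^{1 − 6} = 82251 · 1/32 = 82251/32.
Numerically: E[X] ≈ 2570.3438.

E[X] = C(39,4)·2^(1−C(4,2)) = 82251/32 ≈ 2570.3438.


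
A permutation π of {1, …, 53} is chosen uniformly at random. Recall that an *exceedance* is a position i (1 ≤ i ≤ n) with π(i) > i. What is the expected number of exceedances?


Write X = Σ_{i=1}^{53} X_i, where X_i = 1_{π(i) > i}.
For each fixed i, π(i) is uniform over {1, …, 53} (marginal of a uniform permutation), so P[π(i) > i] = (n − i)/n. Summing: Σ_{i=1}^{53} (n − i)/n = (0 + 1 + … + 52)/53 = 53(53 − 1)/(2·53) = (53 − 1)/2.
Hence E[X] = Σ_{i=1}^{53} (53 − i)/53 = 26 ≈ 26.000.

E[X] = 26 = 26.000.


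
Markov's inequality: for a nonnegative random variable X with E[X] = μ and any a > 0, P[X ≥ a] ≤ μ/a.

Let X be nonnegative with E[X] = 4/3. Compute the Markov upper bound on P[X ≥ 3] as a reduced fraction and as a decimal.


μ = E[X] = 4/3, a = 3.
Markov: P[X ≥ 3] ≤ μ/a = (4/3)/3 = 4/9.
Numerically: ≈ 0.444.
(Since a = 3 > μ = 1.333, the bound 4/9 is < 1 and informative.)

P[X ≥ 3] ≤ 4/9 ≈ 0.444.


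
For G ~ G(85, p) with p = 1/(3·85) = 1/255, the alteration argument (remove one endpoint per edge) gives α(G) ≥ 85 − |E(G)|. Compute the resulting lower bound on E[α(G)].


E[|E(G)|] = C(85, 2)·p = 3570 · (1/255) = 14.
E[α(G)] ≥ n − E[|E(G)|] = 85 − 14 = 71.
Numerically: ≈ 71.0000.
(This is only a lower bound; the true E[α(G)] may be larger.)

E[α(G)] ≥ 71 ≈ 71.0000.


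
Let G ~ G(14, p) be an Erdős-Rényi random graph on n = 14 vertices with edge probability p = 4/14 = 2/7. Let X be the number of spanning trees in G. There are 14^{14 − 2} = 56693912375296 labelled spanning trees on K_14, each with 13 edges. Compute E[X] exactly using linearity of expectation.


K_14 has 14^{14 − 2} = 56693912375296 labelled spanning trees.
For each such spanning tree H, let X_H = 1 if all 13 edges of H are present in G. Then P[X_H = 1] = p^{13} = (2/7)^{13} = 8192/96889010407.
Summing the indicators: E[X] = Σ_H E[X_H] = 56693912375296 · p^{13} = 56693912375296 · 8192/96889010407 = 33554432/7.
Numerically: E[X] ≈ 4.7935e+06.

E[X] = 56693912375296 · (2/7)^{13} = 33554432/7 ≈ 4.7935e+06.


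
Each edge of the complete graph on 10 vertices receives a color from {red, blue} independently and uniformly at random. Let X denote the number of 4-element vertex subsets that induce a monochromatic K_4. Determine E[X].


Let X = Σ_S X_S over the C(10, 4) = 210 subsets S of size 4, where X_S = 1 if the K_4 on S is monochromatic.
For a fixed S, the K_4 on S has C(4, 2) = 6 edges. P[all 6 edges red] = (1/2)^6, and likewise for blue, so P[monochromatic] = 2·(1/2)^6 = 2^{1 − 6} = 1/32.
By linearity of expectation: E[X] = C(10, 4) · 2^{1 − 6} = 210 · 1/32 = 105/16.
Numerically: E[X] ≈ 6.56250.

E[X] = C(10,4)·2^(1−C(4,2)) = 105/16 ≈ 6.56250.


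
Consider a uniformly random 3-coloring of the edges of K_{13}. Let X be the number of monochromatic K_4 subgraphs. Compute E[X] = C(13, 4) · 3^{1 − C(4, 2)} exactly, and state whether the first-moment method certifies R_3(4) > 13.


E[X] = C(13, 4) · 3^{1 − 6} = 715 · 3^{−5} = 715/243.
As a reduced fraction: E[X] = 715/243 ≈ 2.9423868.
Is E[X] < 1? NO.
Since E[X] ≥ 1, the first-moment bound is inconclusive at n = 13; it does NOT by itself certify R_3(4) > 13.

E[X] = 715/243 ≈ 2.9423868; E[X] ≥ 1; first-moment method inconclusive here.


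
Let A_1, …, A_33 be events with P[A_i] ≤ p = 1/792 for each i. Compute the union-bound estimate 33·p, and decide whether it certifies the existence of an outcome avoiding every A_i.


Union bound: P[∪_{i=1}^{33} A_i] ≤ Σ_i P[A_i] ≤ 33·p = 33·(1/792) = 1/24.
Numerically: 1/24 ≈ 0.041667.
Is 1/24 < 1? YES.
Since P[∪ A_i] ≤ 1/24 < 1, the complement has P[∩ A_i^c] ≥ 1 − 1/24 = 23/24 > 0, so some outcome avoids every A_i.

33·p = 1/24 ≈ 0.041667; existence CERTIFIED by the union bound.


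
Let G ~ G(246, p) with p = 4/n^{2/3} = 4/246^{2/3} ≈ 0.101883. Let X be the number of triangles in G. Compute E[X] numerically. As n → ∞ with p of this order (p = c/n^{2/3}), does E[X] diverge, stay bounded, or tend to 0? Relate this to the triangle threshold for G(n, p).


Number of potential triangles: C(246, 3) = 2450980.
Each occurs with probability p³ ≈ (0.101883)³ ≈ 1.05757155e-03.
By linearity: E[X] = C(246, 3)·p³ ≈ 2450980 · 1.05757155e-03 ≈ 2592.086721.
Since α = 2/3 < 1, p = c/n^{2/3} ≫ 1/n is above the triangle threshold p ~ 1/n. Asymptotically E[X] ~ (c³/6)·n^{3(1−α)} = (4³/6)·n^{1} → ∞; triangles are abundant w.h.p.

E[X] ≈ 2592.086721; in regime p = Θ(1/n^{2/3}) E[X] diverges (above the triangle threshold p ~ 1/n).


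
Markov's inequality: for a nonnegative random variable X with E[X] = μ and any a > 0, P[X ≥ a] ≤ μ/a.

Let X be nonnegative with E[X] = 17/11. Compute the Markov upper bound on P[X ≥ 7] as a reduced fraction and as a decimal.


μ = E[X] = 17/11, a = 7.
Markov: P[X ≥ 7] ≤ μ/a = (17/11)/7 = 17/77.
Numerically: ≈ 0.221.
(Since a = 7 > μ = 1.545, the bound 17/77 is < 1 and informative.)

P[X ≥ 7] ≤ 17/77 ≈ 0.221.


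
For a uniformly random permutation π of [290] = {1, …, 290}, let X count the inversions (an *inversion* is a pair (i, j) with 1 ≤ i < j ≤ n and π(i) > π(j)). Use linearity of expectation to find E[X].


Write X = Σ X_I over the C(290, 2) = 41905 pairs i < j, with X_I the indicator of one inversion.
There are 41905 indicators.
For each fixed pair i < j, the values π(i) and π(j) are two distinct elements of {1, …, 290} in uniformly random order; by symmetry P[π(i) > π(j)] = 1/2.
By linearity: E[X] = 41905 · (1/2) = C(290, 2) · (1/2) = 41905/2 = 41905/2 ≈ 20952.500.

E[X] = 41905/2 = 20952.500.


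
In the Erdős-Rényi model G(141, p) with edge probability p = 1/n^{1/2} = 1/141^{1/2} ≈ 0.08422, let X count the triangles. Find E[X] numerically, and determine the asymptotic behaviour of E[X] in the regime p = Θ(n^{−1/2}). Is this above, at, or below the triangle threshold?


Number of potential triangles: C(141, 3) = 457310.
Each occurs with probability p³ ≈ (0.08422)³ ≈ 5.972709e-04.
By linearity: E[X] = C(141, 3)·p³ ≈ 457310 · 5.972709e-04 ≈ 273.1379.
Since α = 1/2 < 1, p = c/n^{1/2} ≫ 1/n is above the triangle threshold p ~ 1/n. Asymptotically E[X] ~ (c³/6)·n^{3(1−α)} = (1³/6)·n^{1.5} → ∞; triangles are abundant w.h.p.

E[X] ≈ 273.1379; in regime p = Θ(1/n^{1/2}) E[X] diverges (above the triangle threshold p ~ 1/n).


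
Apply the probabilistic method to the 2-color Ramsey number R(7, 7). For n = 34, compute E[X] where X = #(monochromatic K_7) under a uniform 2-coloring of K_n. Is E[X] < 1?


E[X] = C(34, 7) · 2^{1 − 21} = 5379616 · 2^{−20} = 5379616/1048576.
As a reduced fraction: E[X] = 168113/32768 ≈ 5.130402.
Is E[X] < 1? NO.
Since E[X] ≥ 1, the first-moment bound is inconclusive at n = 34; it does NOT by itself certify R(7, 7) > 34.

E[X] = 168113/32768 ≈ 5.130402; E[X] ≥ 1; first-moment method inconclusive here.


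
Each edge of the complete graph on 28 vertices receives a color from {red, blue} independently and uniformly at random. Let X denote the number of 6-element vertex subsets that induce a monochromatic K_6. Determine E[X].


Let X = Σ_S X_S over the C(28, 6) = 376740 subsets S of size 6, where X_S = 1 if the K_6 on S is monochromatic.
For a fixed S, the K_6 on S has C(6, 2) = 15 edges. P[all 15 edges red] = (1/2)^15, and likewise for blue, so P[monochromatic] = 2·(1/2)^15 = 2^{1 − 15} = 1/16384.
Summing: E[X] = C(28, 6) · 2^{1 − 15} = 376740 · 1/16384 = 94185/4096.
Numerically: E[X] ≈ 22.994385.

E[X] = C(28,6)·2^(1−C(6,2)) = 94185/4096 ≈ 22.994385.


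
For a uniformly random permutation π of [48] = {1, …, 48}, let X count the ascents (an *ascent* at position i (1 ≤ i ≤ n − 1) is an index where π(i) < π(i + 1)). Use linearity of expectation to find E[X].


Write X = Σ X_I over i = 1, …, 47, with X_I the indicator of one ascent.
There are 47 indicators.
For each fixed i, the pair (π(i), π(i+1)) is a uniformly random ordered pair of distinct values from {1, …, 48}; by symmetry P[π(i) < π(i+1)] = 1/2.
By linearity: E[X] = 47 · (1/2) = (48 − 1) · (1/2) = 47/2 ≈ 23.500000.

E[X] = 47/2 = 23.500000.


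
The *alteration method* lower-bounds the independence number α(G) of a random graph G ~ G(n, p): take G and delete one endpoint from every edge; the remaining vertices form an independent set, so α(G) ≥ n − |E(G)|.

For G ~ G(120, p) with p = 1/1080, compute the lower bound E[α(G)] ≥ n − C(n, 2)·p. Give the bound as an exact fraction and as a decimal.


E[|E(G)|] = C(120, 2)·p = 7140 · (1/1080) = 119/18.
E[α(G)] ≥ n − E[|E(G)|] = 120 − 119/18 = 2041/18.
Numerically: ≈ 113.38889.
(This is only a lower bound; the true E[α(G)] may be larger.)

E[α(G)] ≥ 2041/18 ≈ 113.38889.


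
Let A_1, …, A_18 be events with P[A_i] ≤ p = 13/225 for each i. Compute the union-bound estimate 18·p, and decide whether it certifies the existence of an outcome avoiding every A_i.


Union bound: P[∪_{i=1}^{18} A_i] ≤ Σ_i P[A_i] ≤ 18·p = 18·(13/225) = 26/25.
Numerically: 26/25 ≈ 1.04000.
Is 26/25 < 1? NO.
Since the bound 26/25 is ≥ 1, the union bound is uninformative here; it does NOT by itself certify existence.

18·p = 26/25 ≈ 1.04000; existence NOT certified by the union bound.


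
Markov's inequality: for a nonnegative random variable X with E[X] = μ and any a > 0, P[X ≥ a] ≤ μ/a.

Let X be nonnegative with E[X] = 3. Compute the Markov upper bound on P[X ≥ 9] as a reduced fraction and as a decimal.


μ = E[X] = 3, a = 9.
Markov: P[X ≥ 9] ≤ μ/a = (3)/9 = 1/3.
Numerically: ≈ 0.33333.
(Since a = 9 > μ = 3.00000, the bound 1/3 is < 1 and informative.)

P[X ≥ 9] ≤ 1/3 ≈ 0.33333.


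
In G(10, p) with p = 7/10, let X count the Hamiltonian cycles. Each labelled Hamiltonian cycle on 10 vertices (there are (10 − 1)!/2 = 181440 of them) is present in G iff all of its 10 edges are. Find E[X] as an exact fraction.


K_10 has (10 − 1)!/2 = 181440 labelled Hamiltonian cycles.
For each such Hamiltonian cycle H, let X_H = 1 if all 10 edges of H are present in G. Then P[X_H = 1] = p^{10} = (7/10)^{10} = 282475249/10000000000.
Summing the indicators: E[X] = Σ_H E[X_H] = 181440 · p^{10} = 181440 · 282475249/10000000000 = 160163466183/31250000.
Numerically: E[X] ≈ 5125.

E[X] = 181440 · (7/10)^{10} = 160163466183/31250000 ≈ 5125.


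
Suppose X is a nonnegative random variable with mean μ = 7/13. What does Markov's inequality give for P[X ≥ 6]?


μ = E[X] = 7/13, a = 6.
Markov: P[X ≥ 6] ≤ μ/a = (7/13)/6 = 7/78.
Numerically: ≈ 0.0897.
(Since a = 6 > μ = 0.5385, the bound 7/78 is < 1 and informative.)

P[X ≥ 6] ≤ 7/78 ≈ 0.0897.


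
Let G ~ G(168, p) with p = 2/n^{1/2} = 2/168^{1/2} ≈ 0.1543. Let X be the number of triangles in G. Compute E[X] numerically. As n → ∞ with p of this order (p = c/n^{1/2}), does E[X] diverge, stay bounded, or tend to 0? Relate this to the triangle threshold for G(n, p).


Number of potential triangles: C(168, 3) = 776216.
Each occurs with probability p³ ≈ (0.1543)³ ≈ 3.673889e-03.
By linearity: E[X] = C(168, 3)·p³ ≈ 776216 · 3.673889e-03 ≈ 2851.7316.
Since α = 1/2 < 1, p = c/n^{1/2} ≫ 1/n is above the triangle threshold p ~ 1/n. Asymptotically E[X] ~ (c³/6)·n^{3(1−α)} = (2³/6)·n^{1.5} → ∞; triangles are abundant w.h.p.

E[X] ≈ 2851.7316; in regime p = Θ(1/n^{1/2}) E[X] diverges (above the triangle threshold p ~ 1/n).


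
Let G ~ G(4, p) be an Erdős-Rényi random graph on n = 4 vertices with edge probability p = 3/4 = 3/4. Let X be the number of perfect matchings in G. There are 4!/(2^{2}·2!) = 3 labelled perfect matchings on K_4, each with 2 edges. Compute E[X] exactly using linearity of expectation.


K_4 has 4!/(2^{2}·2!) = 3 labelled perfect matchings.
For each such perfect matching H, let X_H = 1 if all 2 edges of H are present in G. Then P[X_H = 1] = p^{2} = (3/4)^{2} = 9/16.
By linearity of expectation: E[X] = Σ_H E[X_H] = 3 · p^{2} = 3 · 9/16 = 27/16.
Numerically: E[X] ≈ 1.69.

E[X] = 3 · (3/4)^{2} = 27/16 ≈ 1.69.


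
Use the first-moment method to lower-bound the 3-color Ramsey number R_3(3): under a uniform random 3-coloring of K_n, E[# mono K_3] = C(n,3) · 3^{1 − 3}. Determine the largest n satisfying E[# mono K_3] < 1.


We need C(n, 3) · 3^{1 − 3} < 1, i.e. C(n, 3) < 3^{3 − 1} = 9.
Check values of n near the boundary:
  n = 3: C(3, 3) = 1; 1 < 9? YES
  n = 4: C(4, 3) = 4; 4 < 9? YES
  n = 5: C(5, 3) = 10; 10 < 9? NO
  n = 6: C(6, 3) = 20; 20 < 9? NO
The largest n with C(n, 3) < 9 is n = 4 (where E[X] = 4/9 ≈ 0.444). Hence R_3(3) > 4, i.e. R_3(3) ≥ 5.

Largest n = 4; hence R_3(3) > 4.


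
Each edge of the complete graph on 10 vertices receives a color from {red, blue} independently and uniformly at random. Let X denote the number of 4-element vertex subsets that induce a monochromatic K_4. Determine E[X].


Let X = Σ_S X_S over the C(10, 4) = 210 subsets S of size 4, where X_S = 1 if the K_4 on S is monochromatic.
For a fixed S, the K_4 on S has C(4, 2) = 6 edges. P[all 6 edges red] = (1/2)^6, and likewise for blue, so P[monochromatic] = 2·(1/2)^6 = 2^{1 − 6} = 1/32.
By linearity: E[X] = C(10, 4) · 2^{1 − 6} = 210 · 1/32 = 105/16.
Numerically: E[X] ≈ 6.562500.

E[X] = C(10,4)·2^(1−C(4,2)) = 105/16 ≈ 6.562500.


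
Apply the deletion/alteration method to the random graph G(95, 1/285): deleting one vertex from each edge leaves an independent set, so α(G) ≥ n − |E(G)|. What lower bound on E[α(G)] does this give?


E[|E(G)|] = C(95, 2)·p = 4465 · (1/285) = 47/3.
E[α(G)] ≥ n − E[|E(G)|] = 95 − 47/3 = 238/3.
Numerically: ≈ 79.33333.
(This is only a lower bound; the true E[α(G)] may be larger.)

E[α(G)] ≥ 238/3 ≈ 79.33333.


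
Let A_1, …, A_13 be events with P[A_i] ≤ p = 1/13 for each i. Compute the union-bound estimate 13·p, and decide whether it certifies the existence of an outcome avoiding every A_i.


Union bound: P[∪_{i=1}^{13} A_i] ≤ Σ_i P[A_i] ≤ 13·p = 13·(1/13) = 1.
Numerically: 1 ≈ 1.00000.
Is 1 < 1? NO.
Since the bound 1 is ≥ 1, the union bound is uninformative here; it does NOT by itself certify existence.

13·p = 1 ≈ 1.00000; existence NOT certified by the union bound.


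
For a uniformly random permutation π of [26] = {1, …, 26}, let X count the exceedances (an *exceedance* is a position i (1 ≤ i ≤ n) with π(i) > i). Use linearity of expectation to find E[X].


Write X = Σ_{i=1}^{26} X_i, where X_i = 1_{π(i) > i}.
For each fixed i, π(i) is uniform over {1, …, 26} (marginal of a uniform permutation), so P[π(i) > i] = (n − i)/n. Summing: Σ_{i=1}^{26} (n − i)/n = (0 + 1 + … + 25)/26 = 26(26 − 1)/(2·26) = (26 − 1)/2.
Hence E[X] = Σ_{i=1}^{26} (26 − i)/26 = 25/2 ≈ 12.500000.

E[X] = 25/2 = 12.500000.


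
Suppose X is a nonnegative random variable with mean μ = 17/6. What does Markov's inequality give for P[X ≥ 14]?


μ = E[X] = 17/6, a = 14.
Markov: P[X ≥ 14] ≤ μ/a = (17/6)/14 = 17/84.
Numerically: ≈ 0.202.
(Since a = 14 > μ = 2.833, the bound 17/84 is < 1 and informative.)

P[X ≥ 14] ≤ 17/84 ≈ 0.202.


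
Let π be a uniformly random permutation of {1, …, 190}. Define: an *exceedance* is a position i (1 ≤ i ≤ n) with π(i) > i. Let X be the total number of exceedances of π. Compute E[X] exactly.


Write X = Σ_{i=1}^{190} X_i, where X_i = 1_{π(i) > i}.
For each fixed i, π(i) is uniform over {1, …, 190} (marginal of a uniform permutation), so P[π(i) > i] = (n − i)/n. Summing: Σ_{i=1}^{190} (n − i)/n = (0 + 1 + … + 189)/190 = 190(190 − 1)/(2·190) = (190 − 1)/2.
Hence E[X] = Σ_{i=1}^{190} (190 − i)/190 = 189/2 ≈ 94.500.

E[X] = 189/2 = 94.500.


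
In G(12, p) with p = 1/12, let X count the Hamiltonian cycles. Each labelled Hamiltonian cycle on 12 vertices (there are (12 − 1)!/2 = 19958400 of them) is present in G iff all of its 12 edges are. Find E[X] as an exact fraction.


K_12 has (12 − 1)!/2 = 19958400 labelled Hamiltonian cycles.
For each such Hamiltonian cycle H, let X_H = 1 if all 12 edges of H are present in G. Then P[X_H = 1] = p^{12} = (1/12)^{12} = 1/8916100448256.
By linearity: E[X] = Σ_H E[X_H] = 19958400 · p^{12} = 19958400 · 1/8916100448256 = 1925/859963392.
Numerically: E[X] ≈ 2.2385e-06.

E[X] = 19958400 · (1/12)^{12} = 1925/859963392 ≈ 2.2385e-06.


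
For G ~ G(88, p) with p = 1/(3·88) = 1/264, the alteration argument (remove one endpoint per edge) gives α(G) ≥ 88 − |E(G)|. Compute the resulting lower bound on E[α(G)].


E[|E(G)|] = C(88, 2)·p = 3828 · (1/264) = 29/2.
E[α(G)] ≥ n − E[|E(G)|] = 88 − 29/2 = 147/2.
Numerically: ≈ 73.5000.
(This is only a lower bound; the true E[α(G)] may be larger.)

E[α(G)] ≥ 147/2 ≈ 73.5000.


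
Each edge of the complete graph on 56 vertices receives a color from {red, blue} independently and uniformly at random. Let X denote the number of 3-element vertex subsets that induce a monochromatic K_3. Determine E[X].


Let X = Σ_S X_S over the C(56, 3) = 27720 subsets S of size 3, where X_S = 1 if the K_3 on S is monochromatic.
For a fixed S, the K_3 on S has C(3, 2) = 3 edges. P[all 3 edges red] = (1/2)^3, and likewise for blue, so P[monochromatic] = 2·(1/2)^3 = 2^{1 − 3} = 1/4.
Summing: E[X] = C(56, 3) · 2^{1 − 3} = 27720 · 1/4 = 6930.
Numerically: E[X] ≈ 6930.00000.

E[X] = C(56,3)·2^(1−C(3,2)) = 6930 ≈ 6930.00000.


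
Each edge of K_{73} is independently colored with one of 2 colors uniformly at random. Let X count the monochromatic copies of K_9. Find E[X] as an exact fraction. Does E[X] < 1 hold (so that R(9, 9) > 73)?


E[X] = C(73, 9) · 2^{1 − 36} = 97082021465 · 2^{−35} = 97082021465/34359738368.
As a reduced fraction: E[X] = 97082021465/34359738368 ≈ 2.8254587.
Is E[X] < 1? NO.
Since E[X] ≥ 1, the first-moment bound is inconclusive at n = 73; it does NOT by itself certify R(9, 9) > 73.

E[X] = 97082021465/34359738368 ≈ 2.8254587; E[X] ≥ 1; first-moment method inconclusive here.


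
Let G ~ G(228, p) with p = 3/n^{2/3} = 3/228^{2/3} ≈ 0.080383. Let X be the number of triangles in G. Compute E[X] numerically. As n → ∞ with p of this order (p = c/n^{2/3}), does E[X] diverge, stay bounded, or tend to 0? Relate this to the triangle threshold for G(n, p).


Number of potential triangles: C(228, 3) = 1949476.
Each occurs with probability p³ ≈ (0.080383)³ ≈ 5.1939058e-04.
By linearity: E[X] = C(228, 3)·p³ ≈ 1949476 · 5.1939058e-04 ≈ 1012.53947.
Since α = 2/3 < 1, p = c/n^{2/3} ≫ 1/n is above the triangle threshold p ~ 1/n. Asymptotically E[X] ~ (c³/6)·n^{3(1−α)} = (3³/6)·n^{1} → ∞; triangles are abundant w.h.p.

E[X] ≈ 1012.53947; in regime p = Θ(1/n^{2/3}) E[X] diverges (above the triangle threshold p ~ 1/n).


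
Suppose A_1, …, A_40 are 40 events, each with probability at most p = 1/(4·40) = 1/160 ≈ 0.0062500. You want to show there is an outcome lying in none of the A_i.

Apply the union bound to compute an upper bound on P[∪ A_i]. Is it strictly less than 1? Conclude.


Union bound: P[∪_{i=1}^{40} A_i] ≤ Σ_i P[A_i] ≤ 40·p = 40·(1/160) = 1/4.
Numerically: 1/4 ≈ 0.2500000.
Is 1/4 < 1? YES.
Since P[∪ A_i] ≤ 1/4 < 1, the complement has P[∩ A_i^c] ≥ 1 − 1/4 = 3/4 > 0, so some outcome avoids every A_i.

40·p = 1/4 ≈ 0.2500000; existence CERTIFIED by the union bound.


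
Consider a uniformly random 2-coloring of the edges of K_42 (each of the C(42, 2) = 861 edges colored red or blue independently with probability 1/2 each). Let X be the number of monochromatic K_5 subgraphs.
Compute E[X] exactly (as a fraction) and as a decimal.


Let X = Σ_S X_S over the C(42, 5) = 850668 subsets S of size 5, where X_S = 1 if the K_5 on S is monochromatic.
For a fixed S, the K_5 on S has C(5, 2) = 10 edges. P[all 10 edges red] = (1/2)^10, and likewise for blue, so P[monochromatic] = 2·(1/2)^10 = 2^{1 − 10} = 1/512.
Summing: E[X] = C(42, 5) · 2^{1 − 10} = 850668 · 1/512 = 212667/128.
Numerically: E[X] ≈ 1661.46094.

E[X] = C(42,5)·2^(1−C(5,2)) = 212667/128 ≈ 1661.46094.


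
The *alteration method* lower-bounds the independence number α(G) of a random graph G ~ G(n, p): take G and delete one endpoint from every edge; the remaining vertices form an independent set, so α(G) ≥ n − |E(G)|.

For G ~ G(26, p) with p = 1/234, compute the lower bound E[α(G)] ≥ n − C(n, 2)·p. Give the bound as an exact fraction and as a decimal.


E[|E(G)|] = C(26, 2)·p = 325 · (1/234) = 25/18.
E[α(G)] ≥ n − E[|E(G)|] = 26 − 25/18 = 443/18.
Numerically: ≈ 24.611111.
(This is only a lower bound; the true E[α(G)] may be larger.)

E[α(G)] ≥ 443/18 ≈ 24.611111.


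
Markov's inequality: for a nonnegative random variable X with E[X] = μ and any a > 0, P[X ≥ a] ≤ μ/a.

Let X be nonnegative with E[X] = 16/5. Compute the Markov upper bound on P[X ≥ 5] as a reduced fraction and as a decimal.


μ = E[X] = 16/5, a = 5.
Markov: P[X ≥ 5] ≤ μ/a = (16/5)/5 = 16/25.
Numerically: ≈ 0.640.
(Since a = 5 > μ = 3.200, the bound 16/25 is < 1 and informative.)

P[X ≥ 5] ≤ 16/25 ≈ 0.640.


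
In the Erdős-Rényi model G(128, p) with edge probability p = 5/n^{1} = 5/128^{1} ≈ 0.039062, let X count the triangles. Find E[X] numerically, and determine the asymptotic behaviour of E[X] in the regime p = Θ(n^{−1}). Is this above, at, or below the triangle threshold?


Number of potential triangles: C(128, 3) = 341376.
Each occurs with probability p³ ≈ (0.039062)³ ≈ 5.9604645e-05.
By linearity: E[X] = C(128, 3)·p³ ≈ 341376 · 5.9604645e-05 ≈ 20.34760.
Here α = 1, so p = 5/n is exactly at the triangle threshold p ~ 1/n. Asymptotically E[X] → c³/6 = 5³/6 = 125/6 ≈ 20.83333, a bounded constant. In this regime the triangle count is asymptotically Poisson(c³/6).

E[X] ≈ 20.34760; in regime p = Θ(1/n^{1}) E[X] stays bounded (at the triangle threshold p ~ 1/n).


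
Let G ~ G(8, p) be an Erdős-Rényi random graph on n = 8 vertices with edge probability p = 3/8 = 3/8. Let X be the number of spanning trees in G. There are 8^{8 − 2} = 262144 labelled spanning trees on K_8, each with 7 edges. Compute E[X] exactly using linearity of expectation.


K_8 has 8^{8 − 2} = 262144 labelled spanning trees.
For each such spanning tree H, let X_H = 1 if all 7 edges of H are present in G. Then P[X_H = 1] = p^{7} = (3/8)^{7} = 2187/2097152.
Summing the indicators: E[X] = Σ_H E[X_H] = 262144 · p^{7} = 262144 · 2187/2097152 = 2187/8.
Numerically: E[X] ≈ 273.38.

E[X] = 262144 · (3/8)^{7} = 2187/8 ≈ 273.38.


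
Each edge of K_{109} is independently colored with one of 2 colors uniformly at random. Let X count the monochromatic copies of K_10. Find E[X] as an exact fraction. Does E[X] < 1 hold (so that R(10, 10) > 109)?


E[X] = C(109, 10) · 2^{1 − 45} = 42634215112710 · 2^{−44} = 42634215112710/17592186044416.
As a reduced fraction: E[X] = 21317107556355/8796093022208 ≈ 2.4234745.
Is E[X] < 1? NO.
Since E[X] ≥ 1, the first-moment bound is inconclusive at n = 109; it does NOT by itself certify R(10, 10) > 109.

E[X] = 21317107556355/8796093022208 ≈ 2.4234745; E[X] ≥ 1; first-moment method inconclusive here.


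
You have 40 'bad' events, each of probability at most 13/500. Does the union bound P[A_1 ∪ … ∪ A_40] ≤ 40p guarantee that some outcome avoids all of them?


Union bound: P[∪_{i=1}^{40} A_i] ≤ Σ_i P[A_i] ≤ 40·p = 40·(13/500) = 26/25.
Numerically: 26/25 ≈ 1.0400.
Is 26/25 < 1? NO.
Since the bound 26/25 is ≥ 1, the union bound is uninformative here; it does NOT by itself certify existence.

40·p = 26/25 ≈ 1.0400; existence NOT certified by the union bound.


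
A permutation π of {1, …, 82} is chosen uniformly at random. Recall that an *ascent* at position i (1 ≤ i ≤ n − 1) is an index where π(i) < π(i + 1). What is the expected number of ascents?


Write X = Σ X_I over i = 1, …, 81, with X_I the indicator of one ascent.
There are 81 indicators.
For each fixed i, the pair (π(i), π(i+1)) is a uniformly random ordered pair of distinct values from {1, …, 82}; by symmetry P[π(i) < π(i+1)] = 1/2.
By linearity: E[X] = 81 · (1/2) = (82 − 1) · (1/2) = 81/2 ≈ 40.5000.

E[X] = 81/2 = 40.5000.


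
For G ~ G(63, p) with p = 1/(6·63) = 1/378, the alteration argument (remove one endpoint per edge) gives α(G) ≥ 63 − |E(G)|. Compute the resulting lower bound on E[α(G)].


E[|E(G)|] = C(63, 2)·p = 1953 · (1/378) = 31/6.
E[α(G)] ≥ n − E[|E(G)|] = 63 − 31/6 = 347/6.
Numerically: ≈ 57.83333.
(This is only a lower bound; the true E[α(G)] may be larger.)

E[α(G)] ≥ 347/6 ≈ 57.83333.


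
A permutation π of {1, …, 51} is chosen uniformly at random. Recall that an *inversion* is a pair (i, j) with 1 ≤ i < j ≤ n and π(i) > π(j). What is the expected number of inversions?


Write X = Σ X_I over the C(51, 2) = 1275 pairs i < j, with X_I the indicator of one inversion.
There are 1275 indicators.
For each fixed pair i < j, the values π(i) and π(j) are two distinct elements of {1, …, 51} in uniformly random order; by symmetry P[π(i) > π(j)] = 1/2.
By linearity: E[X] = 1275 · (1/2) = C(51, 2) · (1/2) = 1275/2 = 1275/2 ≈ 637.500.

E[X] = 1275/2 = 637.500.


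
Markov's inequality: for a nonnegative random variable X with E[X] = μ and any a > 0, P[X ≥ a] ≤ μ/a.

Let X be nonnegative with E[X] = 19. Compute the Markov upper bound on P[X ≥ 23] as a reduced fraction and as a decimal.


μ = E[X] = 19, a = 23.
Markov: P[X ≥ 23] ≤ μ/a = (19)/23 = 19/23.
Numerically: ≈ 0.826087.
(Since a = 23 > μ = 19.000000, the bound 19/23 is < 1 and informative.)

P[X ≥ 23] ≤ 19/23 ≈ 0.826087.


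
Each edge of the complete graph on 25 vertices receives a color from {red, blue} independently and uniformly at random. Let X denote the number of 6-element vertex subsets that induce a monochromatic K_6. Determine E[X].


Let X = Σ_S X_S over the C(25, 6) = 177100 subsets S of size 6, where X_S = 1 if the K_6 on S is monochromatic.
For a fixed S, the K_6 on S has C(6, 2) = 15 edges. P[all 15 edges red] = (1/2)^15, and likewise for blue, so P[monochromatic] = 2·(1/2)^15 = 2^{1 − 15} = 1/16384.
By linearity of expectation: E[X] = C(25, 6) · 2^{1 − 15} = 177100 · 1/16384 = 44275/4096.
Numerically: E[X] ≈ 10.809.

E[X] = C(25,6)·2^(1−C(6,2)) = 44275/4096 ≈ 10.809.


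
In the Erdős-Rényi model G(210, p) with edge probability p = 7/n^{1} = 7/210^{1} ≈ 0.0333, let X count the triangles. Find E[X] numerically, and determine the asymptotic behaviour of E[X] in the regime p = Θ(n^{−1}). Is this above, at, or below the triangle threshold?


Number of potential triangles: C(210, 3) = 1521520.
Each occurs with probability p³ ≈ (0.0333)³ ≈ 3.70370e-05.
By linearity: E[X] = C(210, 3)·p³ ≈ 1521520 · 3.70370e-05 ≈ 56.353.
Here α = 1, so p = 7/n is exactly at the triangle threshold p ~ 1/n. Asymptotically E[X] → c³/6 = 7³/6 = 343/6 ≈ 57.167, a bounded constant. In this regime the triangle count is asymptotically Poisson(c³/6).

E[X] ≈ 56.353; in regime p = Θ(1/n^{1}) E[X] stays bounded (at the triangle threshold p ~ 1/n).


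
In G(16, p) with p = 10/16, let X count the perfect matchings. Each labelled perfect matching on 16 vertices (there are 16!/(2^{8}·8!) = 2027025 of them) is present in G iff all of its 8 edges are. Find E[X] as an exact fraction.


K_16 has 16!/(2^{8}·8!) = 2027025 labelled perfect matchings.
For each such perfect matching H, let X_H = 1 if all 8 edges of H are present in G. Then P[X_H = 1] = p^{8} = (5/8)^{8} = 390625/16777216.
Summing the indicators: E[X] = Σ_H E[X_H] = 2027025 · p^{8} = 2027025 · 390625/16777216 = 791806640625/16777216.
Numerically: E[X] ≈ 47195.

E[X] = 2027025 · (5/8)^{8} = 791806640625/16777216 ≈ 47195.


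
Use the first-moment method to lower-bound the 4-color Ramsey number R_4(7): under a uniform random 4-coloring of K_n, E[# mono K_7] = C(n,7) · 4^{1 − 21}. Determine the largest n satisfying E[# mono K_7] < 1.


We need C(n, 7) · 4^{1 − 21} < 1, i.e. C(n, 7) < 4^{21 − 1} = 1099511627776.
Check values of n near the boundary:
  n = 174: C(174, 7) = 847879782984; 847879782984 < 1099511627776? YES
  n = 175: C(175, 7) = 883208107275; 883208107275 < 1099511627776? YES
  n = 176: C(176, 7) = 919790691600; 919790691600 < 1099511627776? YES
  n = 177: C(177, 7) = 957664425960; 957664425960 < 1099511627776? YES
  n = 178: C(178, 7) = 996867063280; 996867063280 < 1099511627776? YES
  n = 179: C(179, 7) = 1037437234460; 1037437234460 < 1099511627776? YES
  n = 180: C(180, 7) = 1079414463600; 1079414463600 < 1099511627776? YES
  n = 181: C(181, 7) = 1122839183400; 1122839183400 < 1099511627776? NO
  n = 182: C(182, 7) = 1167752750736; 1167752750736 < 1099511627776? NO
  n = 183: C(183, 7) = 1214197462413; 1214197462413 < 1099511627776? NO
The largest n with C(n, 7) < 1099511627776 is n = 180 (where E[X] = 67463403975/68719476736 ≈ 0.98172). Hence R_4(7) > 180, i.e. R_4(7) ≥ 181.

Largest n = 180; hence R_4(7) > 180.


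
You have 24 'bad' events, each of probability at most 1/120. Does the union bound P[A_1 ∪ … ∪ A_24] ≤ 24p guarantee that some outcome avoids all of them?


Union bound: P[∪_{i=1}^{24} A_i] ≤ Σ_i P[A_i] ≤ 24·p = 24·(1/120) = 1/5.
Numerically: 1/5 ≈ 0.2000.
Is 1/5 < 1? YES.
Since P[∪ A_i] ≤ 1/5 < 1, the complement has P[∩ A_i^c] ≥ 1 − 1/5 = 4/5 > 0, so some outcome avoids every A_i.

24·p = 1/5 ≈ 0.2000; existence CERTIFIED by the union bound.


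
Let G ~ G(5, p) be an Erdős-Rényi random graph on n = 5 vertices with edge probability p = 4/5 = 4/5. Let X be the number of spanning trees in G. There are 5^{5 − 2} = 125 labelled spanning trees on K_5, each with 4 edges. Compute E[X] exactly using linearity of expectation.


K_5 has 5^{5 − 2} = 125 labelled spanning trees.
For each such spanning tree H, let X_H = 1 if all 4 edges of H are present in G. Then P[X_H = 1] = p^{4} = (4/5)^{4} = 256/625.
By linearity: E[X] = Σ_H E[X_H] = 125 · p^{4} = 125 · 256/625 = 256/5.
Numerically: E[X] ≈ 51.2.

E[X] = 125 · (4/5)^{4} = 256/5 ≈ 51.2.


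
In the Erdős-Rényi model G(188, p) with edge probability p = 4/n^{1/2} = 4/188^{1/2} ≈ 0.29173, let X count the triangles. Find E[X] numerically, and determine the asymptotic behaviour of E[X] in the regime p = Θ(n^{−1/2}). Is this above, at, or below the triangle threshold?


Number of potential triangles: C(188, 3) = 1089836.
Each occurs with probability p³ ≈ (0.29173)³ ≈ 2.4828084e-02.
By linearity: E[X] = C(188, 3)·p³ ≈ 1089836 · 2.4828084e-02 ≈ 27058.53938.
Since α = 1/2 < 1, p = c/n^{1/2} ≫ 1/n is above the triangle threshold p ~ 1/n. Asymptotically E[X] ~ (c³/6)·n^{3(1−α)} = (4³/6)·n^{1.5} → ∞; triangles are abundant w.h.p.

E[X] ≈ 27058.53938; in regime p = Θ(1/n^{1/2}) E[X] diverges (above the triangle threshold p ~ 1/n).


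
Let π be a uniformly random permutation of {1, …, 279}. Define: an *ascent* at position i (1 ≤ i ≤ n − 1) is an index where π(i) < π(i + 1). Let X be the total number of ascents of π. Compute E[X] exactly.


Write X = Σ X_I over i = 1, …, 278, with X_I the indicator of one ascent.
There are 278 indicators.
For each fixed i, the pair (π(i), π(i+1)) is a uniformly random ordered pair of distinct values from {1, …, 279}; by symmetry P[π(i) < π(i+1)] = 1/2.
By linearity: E[X] = 278 · (1/2) = (279 − 1) · (1/2) = 139 ≈ 139.000000.

E[X] = 139 = 139.000000.
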